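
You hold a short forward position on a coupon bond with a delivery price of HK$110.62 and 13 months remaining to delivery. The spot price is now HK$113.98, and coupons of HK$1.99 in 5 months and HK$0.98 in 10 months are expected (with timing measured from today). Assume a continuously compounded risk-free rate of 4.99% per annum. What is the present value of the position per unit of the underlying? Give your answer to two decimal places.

-HK$6.29

PV(remaining coupons) I = 1.99·e^(−0.0499·5/12) + 0.98·e^(−0.0499·10/12) = 2.8891
Current forward F = (S − I)·e^(rT) = (113.98 − 2.8891)·e^(0.0499·13/12) = 111.0909 × 1.055546 = 117.2616
Value (long) = (F − K)·e^(−rT) = (117.2616 − 110.62) × 0.947377 = 6.2921
Short position value = −(long value) = -HK$6.29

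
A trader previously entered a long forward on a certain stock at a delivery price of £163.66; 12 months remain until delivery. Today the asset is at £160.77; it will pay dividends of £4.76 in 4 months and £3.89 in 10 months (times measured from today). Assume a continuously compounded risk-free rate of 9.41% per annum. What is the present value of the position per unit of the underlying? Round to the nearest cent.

£3.60

PV(remaining dividends) I = 4.76·e^(−0.0941·4/12) + 3.89·e^(−0.0941·10/12) = 8.2096
Current forward F = (S − I)·e^(rT) = (160.77 − 8.2096)·e^(0.0941·12/12) = 152.5604 × 1.098670 = 167.6135
Value (long) = (F − K)·e^(−rT) = (167.6135 − 163.66) × 0.910192 = 3.5984
Value = £3.60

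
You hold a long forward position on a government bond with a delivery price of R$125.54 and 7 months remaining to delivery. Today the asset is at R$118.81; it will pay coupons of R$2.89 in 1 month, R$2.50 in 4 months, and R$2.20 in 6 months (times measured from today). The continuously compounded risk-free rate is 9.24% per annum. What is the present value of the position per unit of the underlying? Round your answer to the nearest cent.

PV(remaining coupons) I = 2.89·e^(−0.0924·1/12) + 2.50·e^(−0.0924·4/12) + 2.20·e^(−0.0924·6/12) = 7.3927
Current forward F = (S − I)·e^(rT) = (118.81 − 7.3927)·e^(0.0924·7/12) = 111.4173 × 1.055379 = 117.5875
Value (long) = (F − K)·e^(−rT) = (117.5875 − 125.54) × 0.947527 = -7.5352
Value = -R$7.54

-R$7.54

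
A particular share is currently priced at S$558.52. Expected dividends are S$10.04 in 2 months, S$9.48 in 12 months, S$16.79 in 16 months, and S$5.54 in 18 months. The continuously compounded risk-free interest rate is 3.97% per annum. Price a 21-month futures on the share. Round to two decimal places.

S$555.58

PV(dividends) I = 10.04·e^(−0.0397·2/12) + 9.48·e^(−0.0397·12/12) + 16.79·e^(−0.0397·16/12) + 5.54·e^(−0.0397·18/12)
I = 9.9738 + 9.1110 + 15.9244 + 5.2197 = 40.2289
F = (S − I)·e^(rT) = (558.52 − 40.2289) · e^(0.0397·21/12)
= 518.2911 · e^0.069475 = 518.2911 × 1.071945 = S$555.58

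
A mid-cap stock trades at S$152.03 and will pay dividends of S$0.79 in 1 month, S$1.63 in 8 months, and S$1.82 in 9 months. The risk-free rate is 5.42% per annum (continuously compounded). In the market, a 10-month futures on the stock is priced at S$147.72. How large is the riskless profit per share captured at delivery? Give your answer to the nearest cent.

PV(dividends) I = 0.79·e^(−0.0542·1/12) + 1.63·e^(−0.0542·8/12) + 1.82·e^(−0.0542·9/12) = 4.1061
Fair futures F* = (S − I)·e^(rT) = (152.03 − 4.1061)·e^0.045167 = 147.9239 × 1.046203 = 154.7584
Market S$147.72 < fair 154.7584: forward underpriced → reverse cash-and-carry (short the stock, invest proceeds at r, pay the dividends, go long the forward).
Profit at T = |F_mkt − F*| = |147.72 − 154.7584| = S$7.04 per share

S$7.04 per share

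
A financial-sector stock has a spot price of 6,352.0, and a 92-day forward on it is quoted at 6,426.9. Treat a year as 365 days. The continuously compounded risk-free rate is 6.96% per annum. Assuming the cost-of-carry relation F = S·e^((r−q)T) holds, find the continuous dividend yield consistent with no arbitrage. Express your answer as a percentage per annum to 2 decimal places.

2.31%

From F = S·e^((r−q)T): (r − q) = ln(F/S)/T
ln(6426.9/6352.0) = ln(1.011792) = 0.011723
(r − q) = 0.011723 / (92/365) = 0.046510
q = r − ln(F/S)/T = 0.0696 − 0.046510 = 0.023090
q = 2.31%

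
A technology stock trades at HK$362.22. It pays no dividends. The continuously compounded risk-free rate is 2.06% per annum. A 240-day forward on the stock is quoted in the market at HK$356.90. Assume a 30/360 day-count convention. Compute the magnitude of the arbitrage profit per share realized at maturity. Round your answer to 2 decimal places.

HK$10.33 per share

Fair forward: F* = S·e^(carry·T), with carry = r = 0.0206
F* = 362.22 · e^(0.0206 × 240/360) = 362.22 · e^0.013733 = 362.22 × 1.013828 = HK$367.2288
Market HK$356.90 < fair HK$367.2288: forward underpriced → reverse cash-and-carry (short spot, go long the forward).
At maturity, profit = |F_mkt − F*| = |356.90 − 367.2288| = HK$10.33 per share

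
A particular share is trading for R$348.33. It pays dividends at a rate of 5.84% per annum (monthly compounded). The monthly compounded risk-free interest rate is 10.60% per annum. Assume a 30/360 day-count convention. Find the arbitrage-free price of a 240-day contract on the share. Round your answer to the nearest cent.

R$359.48

F = S · (1+r/12)^(12T) / (1+q/12)^(12T)
= 348.33 × 1.072890 / 1.039603 = 348.33 × 1.032019
F = R$359.48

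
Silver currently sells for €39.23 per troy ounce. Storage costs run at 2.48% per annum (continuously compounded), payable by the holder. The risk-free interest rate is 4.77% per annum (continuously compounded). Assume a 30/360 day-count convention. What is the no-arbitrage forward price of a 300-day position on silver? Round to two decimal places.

€41.67 per troy ounce

Net carry = r + u − y = 0.0477 + 0.0248 − 0.0000 = 0.0725
F = S·e^((r+u−y)T) = 39.23 · e^(0.0725 × 300/360) = 39.23 · e^0.060417
= 39.23 × 1.062279 = €41.67 per troy ounce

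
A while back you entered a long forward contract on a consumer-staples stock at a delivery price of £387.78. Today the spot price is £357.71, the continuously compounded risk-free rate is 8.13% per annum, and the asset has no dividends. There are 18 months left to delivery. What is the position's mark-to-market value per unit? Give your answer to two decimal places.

£14.45

Current fair forward for the remaining 18 months: F = S·e^(r·T), r = 0.0813
F = 357.71 · e^(0.0813 × 18/12) = 357.71 × 1.129698 = 404.1043
Value of long forward = (F − K)·e^(−rT) = (404.1043 − 387.78) · e^(−0.0813·18/12)
= 16.3243 × 0.885193 = 14.45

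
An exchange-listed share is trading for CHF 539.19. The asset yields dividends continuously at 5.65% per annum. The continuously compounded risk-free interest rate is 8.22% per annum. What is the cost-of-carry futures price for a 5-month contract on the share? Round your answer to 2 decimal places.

CHF 544.99

F = S·e^((r − q)T) = 539.19 · e^((0.0822 − 0.0565) × 5/12)
= 539.19 · e^0.010708 = 539.19 × 1.010766
F = CHF 544.99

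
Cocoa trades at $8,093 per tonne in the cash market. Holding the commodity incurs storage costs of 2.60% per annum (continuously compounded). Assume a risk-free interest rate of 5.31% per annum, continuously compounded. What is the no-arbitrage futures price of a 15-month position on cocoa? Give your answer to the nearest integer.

$8,934 per tonne

Net carry = r + u − y = 0.0531 + 0.0260 − 0.0000 = 0.0791
F = S·e^((r+u−y)T) = 8093 · e^(0.0791 × 15/12) = 8093 · e^0.098875
= 8093 × 1.103928 = $8,934 per tonne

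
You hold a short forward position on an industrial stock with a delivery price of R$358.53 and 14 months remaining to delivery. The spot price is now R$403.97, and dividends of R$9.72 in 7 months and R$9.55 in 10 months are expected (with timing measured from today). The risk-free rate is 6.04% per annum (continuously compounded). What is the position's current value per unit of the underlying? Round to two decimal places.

PV(remaining dividends) I = 9.72·e^(−0.0604·7/12) + 9.55·e^(−0.0604·10/12) = 18.4647
Current forward F = (S − I)·e^(rT) = (403.97 − 18.4647)·e^(0.0604·14/12) = 385.5053 × 1.073009 = 413.6507
Value (long) = (F − K)·e^(−rT) = (413.6507 − 358.53) × 0.931959 = 51.3702
Short position value = −(long value) = -R$51.37

-R$51.37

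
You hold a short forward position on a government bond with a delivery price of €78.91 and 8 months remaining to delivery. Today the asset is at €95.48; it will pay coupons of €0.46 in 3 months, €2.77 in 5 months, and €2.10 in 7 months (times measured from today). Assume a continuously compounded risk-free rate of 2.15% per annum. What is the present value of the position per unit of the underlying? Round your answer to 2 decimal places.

-€12.42

PV(remaining coupons) I = 0.46·e^(−0.0215·3/12) + 2.77·e^(−0.0215·5/12) + 2.10·e^(−0.0215·7/12) = 5.2767
Current forward F = (S − I)·e^(rT) = (95.48 − 5.2767)·e^(0.0215·8/12) = 90.2033 × 1.014437 = 91.5056
Value (long) = (F − K)·e^(−rT) = (91.5056 − 78.91) × 0.985769 = 12.4164
Short position value = −(long value) = -€12.42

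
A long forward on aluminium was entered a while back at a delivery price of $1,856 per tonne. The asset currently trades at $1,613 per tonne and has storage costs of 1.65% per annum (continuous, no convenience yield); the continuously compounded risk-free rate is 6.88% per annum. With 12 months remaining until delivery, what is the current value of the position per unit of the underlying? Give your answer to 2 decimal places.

Current fair forward for the remaining 12 months: F = S·e^((r + u)·T), (r + u) = 0.0688 + 0.0165 = 0.0853
F = 1613 · e^(0.0853 × 12/12) = 1613 × 1.08904373 = 1756.6275
Value of long forward = (F − K)·e^(−rT) = (1756.6275 − 1856) · e^(−0.0688·12/12)
= -99.3725 × 0.93351336 = -92.77

-$92.77 per tonne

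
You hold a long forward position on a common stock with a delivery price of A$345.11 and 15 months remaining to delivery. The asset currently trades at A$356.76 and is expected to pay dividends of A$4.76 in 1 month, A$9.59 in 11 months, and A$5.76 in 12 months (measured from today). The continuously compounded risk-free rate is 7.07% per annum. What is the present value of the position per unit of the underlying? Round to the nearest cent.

PV(remaining dividends) I = 4.76·e^(−0.0707·1/12) + 9.59·e^(−0.0707·11/12) + 5.76·e^(−0.0707·12/12) = 19.0871
Current forward F = (S − I)·e^(rT) = (356.76 − 19.0871)·e^(0.0707·15/12) = 337.6729 × 1.092398 = 368.8732
Value (long) = (F − K)·e^(−rT) = (368.8732 − 345.11) × 0.915418 = 21.7533
Value = A$21.75

A$21.75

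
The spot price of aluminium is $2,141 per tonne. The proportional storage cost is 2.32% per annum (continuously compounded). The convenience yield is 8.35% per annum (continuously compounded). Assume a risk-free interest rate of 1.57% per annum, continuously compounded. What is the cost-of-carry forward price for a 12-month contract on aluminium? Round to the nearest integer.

$2,048 per tonne

Net carry = r + u − y = 0.0157 + 0.0232 − 0.0835 = -0.0446
F = S·e^((r+u−y)T) = 2141 · e^(-0.0446 × 12/12) = 2141 · e^-0.044600
= 2141 × 0.956380 = $2,048 per tonne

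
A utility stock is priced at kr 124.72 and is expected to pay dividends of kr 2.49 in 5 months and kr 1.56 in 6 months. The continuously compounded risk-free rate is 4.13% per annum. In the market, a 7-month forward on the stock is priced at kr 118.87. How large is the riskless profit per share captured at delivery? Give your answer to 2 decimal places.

kr 4.82 per share

PV(dividends) I = 2.49·e^(−0.0413·5/12) + 1.56·e^(−0.0413·6/12) = 3.9756
Fair forward F* = (S − I)·e^(rT) = (124.72 − 3.9756)·e^0.024092 = 120.7444 × 1.024385 = 123.6888
Market kr 118.87 < fair 123.6888: forward underpriced → reverse cash-and-carry (short the stock, invest proceeds at r, pay the dividends, go long the forward).
Profit at T = |F_mkt − F*| = |118.87 − 123.6888| = kr 4.82 per share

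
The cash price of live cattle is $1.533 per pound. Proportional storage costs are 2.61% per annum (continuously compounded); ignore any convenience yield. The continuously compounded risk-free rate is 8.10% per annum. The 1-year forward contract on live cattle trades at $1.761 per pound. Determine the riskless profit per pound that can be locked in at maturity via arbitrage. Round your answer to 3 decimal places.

$0.055 per pound

Fair forward: F* = S·e^(carry·T), with carry = (r + u) = 0.0810 + 0.0261 = 0.1071
F* = 1.533 · e^(0.1071 × 12/12) = 1.533 · e^0.107100 = 1.533 × 1.113046 = $1.7063
Market $1.761 > fair $1.7063: forward overpriced → cash-and-carry (buy spot, short the forward).
At maturity, profit = |F_mkt − F*| = |1.761 − 1.7063| = $0.055 per pound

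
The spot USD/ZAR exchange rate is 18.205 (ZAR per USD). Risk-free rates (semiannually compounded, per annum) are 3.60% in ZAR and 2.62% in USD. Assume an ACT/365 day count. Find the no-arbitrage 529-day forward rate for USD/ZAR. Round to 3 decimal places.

18.461

By covered interest parity, F = S · (1+r_ZAR/2)^(2T) / (1+r_USD/2)^(2T)
= 18.205 × 1.053072 / 1.038446 = 18.205 × 1.014085
F = 18.461 ZAR per USD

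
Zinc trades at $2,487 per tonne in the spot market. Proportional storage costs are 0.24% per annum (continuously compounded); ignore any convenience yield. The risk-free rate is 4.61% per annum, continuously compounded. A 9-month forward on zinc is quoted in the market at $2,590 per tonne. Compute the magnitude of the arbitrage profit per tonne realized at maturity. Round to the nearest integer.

$11 per tonne

Fair forward: F* = S·e^(carry·T), with carry = (r + u) = 0.0461 + 0.0024 = 0.0485
F* = 2487 · e^(0.0485 × 9/12) = 2487 · e^0.036375 = 2487 × 1.037045 = $2579.1309
Market $2590 > fair $2579.1309: forward overpriced → cash-and-carry (buy spot, short the forward).
At maturity, profit = |F_mkt − F*| = |2590 − 2579.1309| = $11 per tonne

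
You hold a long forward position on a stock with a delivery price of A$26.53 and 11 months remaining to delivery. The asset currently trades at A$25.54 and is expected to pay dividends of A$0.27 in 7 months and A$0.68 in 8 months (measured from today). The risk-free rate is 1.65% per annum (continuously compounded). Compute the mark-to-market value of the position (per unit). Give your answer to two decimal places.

PV(remaining dividends) I = 0.27·e^(−0.0165·7/12) + 0.68·e^(−0.0165·8/12) = 0.9400
Current forward F = (S − I)·e^(rT) = (25.54 − 0.9400)·e^(0.0165·11/12) = 24.6000 × 1.015240 = 24.9749
Value (long) = (F − K)·e^(−rT) = (24.9749 − 26.53) × 0.984989 = -1.5318
Value = -A$1.53

-A$1.53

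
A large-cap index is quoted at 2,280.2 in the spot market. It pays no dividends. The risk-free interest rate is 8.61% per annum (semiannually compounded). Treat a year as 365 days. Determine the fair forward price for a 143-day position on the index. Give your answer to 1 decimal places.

F = S · (1+r/2)^(2T)
= 2280.2 × 1.033578
F = 2,356.8

2,356.8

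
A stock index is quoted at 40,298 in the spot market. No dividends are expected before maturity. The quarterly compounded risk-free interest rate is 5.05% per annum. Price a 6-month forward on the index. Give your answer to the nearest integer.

F = S · (1+r/4)^(4T)
= 40298 × 1.025409
F = 41,322

41,322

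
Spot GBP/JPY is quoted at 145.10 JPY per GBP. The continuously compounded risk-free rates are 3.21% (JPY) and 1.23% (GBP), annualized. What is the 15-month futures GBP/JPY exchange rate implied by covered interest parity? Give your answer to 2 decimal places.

F = S·e^((r_JPY − r_GBP)T) = 145.10 · e^((0.0321 − 0.0123) × 15/12)
= 145.10 · e^0.024750 = 145.10 × 1.025059
F = 148.74 JPY per GBP

148.74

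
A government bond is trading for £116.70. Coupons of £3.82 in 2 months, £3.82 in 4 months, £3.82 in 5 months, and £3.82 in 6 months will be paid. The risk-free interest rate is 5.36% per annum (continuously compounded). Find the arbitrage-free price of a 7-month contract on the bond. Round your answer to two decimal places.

£104.94

PV(coupons) I = 3.82·e^(−0.0536·2/12) + 3.82·e^(−0.0536·4/12) + 3.82·e^(−0.0536·5/12) + 3.82·e^(−0.0536·6/12)
I = 3.7860 + 3.7524 + 3.7356 + 3.7190 = 14.9930
F = (S − I)·e^(rT) = (116.70 − 14.9930) · e^(0.0536·7/12)
= 101.7070 · e^0.031267 = 101.7070 × 1.031761 = £104.94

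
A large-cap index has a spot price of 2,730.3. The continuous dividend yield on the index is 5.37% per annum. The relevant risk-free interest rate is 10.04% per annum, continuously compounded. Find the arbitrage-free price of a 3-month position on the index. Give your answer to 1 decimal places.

2,762.4

F = S·e^((r − q)T) = 2730.3 · e^((0.1004 − 0.0537) × 3/12)
= 2730.3 · e^0.011675 = 2730.3 × 1.011743
F = 2,762.4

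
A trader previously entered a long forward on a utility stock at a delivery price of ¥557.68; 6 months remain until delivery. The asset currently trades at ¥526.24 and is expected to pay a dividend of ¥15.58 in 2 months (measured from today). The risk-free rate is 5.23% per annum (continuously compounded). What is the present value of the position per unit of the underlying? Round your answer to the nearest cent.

PV(remaining dividends) I = 15.58·e^(−0.0523·2/12) = 15.4448
Current forward F = (S − I)·e^(rT) = (526.24 − 15.4448)·e^(0.0523·6/12) = 510.7952 × 1.026495 = 524.3287
Value (long) = (F − K)·e^(−rT) = (524.3287 − 557.68) × 0.974189 = -32.4905
Value = -¥32.49

-¥32.49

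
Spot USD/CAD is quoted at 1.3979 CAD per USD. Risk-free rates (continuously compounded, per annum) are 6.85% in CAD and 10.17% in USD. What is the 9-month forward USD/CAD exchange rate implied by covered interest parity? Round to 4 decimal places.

F = S·e^((r_CAD − r_USD)T) = 1.3979 · e^((0.0685 − 0.1017) × 9/12)
= 1.3979 · e^-0.024900 = 1.3979 × 0.975407
F = 1.3635 CAD per USD

1.3635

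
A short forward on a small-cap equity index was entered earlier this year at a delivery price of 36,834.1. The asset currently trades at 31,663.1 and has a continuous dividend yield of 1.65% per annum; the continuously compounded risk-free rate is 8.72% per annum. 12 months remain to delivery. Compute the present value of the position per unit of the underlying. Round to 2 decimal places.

2613.28

Current fair forward for the remaining 12 months: F = S·e^((r − q)·T), (r − q) = 0.0872 − 0.0165 = 0.0707
F = 31663.1 · e^(0.0707 × 12/12) = 31663.1 × 1.07325920 = 33982.7134
Value of long forward = (F − K)·e^(−rT) = (33982.7134 − 36834.1) · e^(−0.0872·12/12)
= -2851.3866 × 0.91649378 = -2613.28
Short position value = −(long value) = 2613.28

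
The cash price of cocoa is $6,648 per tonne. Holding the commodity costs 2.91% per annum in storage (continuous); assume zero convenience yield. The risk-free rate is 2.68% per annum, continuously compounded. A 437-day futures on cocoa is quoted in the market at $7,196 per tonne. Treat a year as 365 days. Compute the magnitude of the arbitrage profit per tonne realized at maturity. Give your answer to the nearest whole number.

Fair futures: F* = S·e^(carry·T), with carry = (r + u) = 0.0268 + 0.0291 = 0.0559
F* = 6648 · e^(0.0559 × 437/365) = 6648 · e^0.066927 = 6648 × 1.069217 = $7108.1546
Market $7196 > fair $7108.1546: forward overpriced → cash-and-carry (buy spot, short the forward).
At maturity, profit = |F_mkt − F*| = |7196 − 7108.1546| = $88 per tonne

$88 per tonne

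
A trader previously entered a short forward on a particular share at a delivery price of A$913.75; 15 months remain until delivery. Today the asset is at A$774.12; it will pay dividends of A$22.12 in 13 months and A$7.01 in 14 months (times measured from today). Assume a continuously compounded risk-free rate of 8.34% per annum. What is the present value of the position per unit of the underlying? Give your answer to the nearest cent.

A$75.74

PV(remaining dividends) I = 22.12·e^(−0.0834·13/12) + 7.01·e^(−0.0834·14/12) = 26.5691
Current forward F = (S − I)·e^(rT) = (774.12 − 26.5691)·e^(0.0834·15/12) = 747.5509 × 1.109878 = 829.6903
Value (long) = (F − K)·e^(−rT) = (829.6903 − 913.75) × 0.901000 = -75.7378
Short position value = −(long value) = A$75.74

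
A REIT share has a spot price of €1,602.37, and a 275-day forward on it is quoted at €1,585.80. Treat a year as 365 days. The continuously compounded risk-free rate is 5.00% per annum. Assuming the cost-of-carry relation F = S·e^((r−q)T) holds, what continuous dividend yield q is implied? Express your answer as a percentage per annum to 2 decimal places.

6.38%

From F = S·e^((r−q)T): (r − q) = ln(F/S)/T
ln(1585.80/1602.37) = ln(0.989659) = -0.010395
(r − q) = -0.010395 / (275/365) = -0.013797
q = r − ln(F/S)/T = 0.0500 + 0.013797 = 0.063797
q = 6.38%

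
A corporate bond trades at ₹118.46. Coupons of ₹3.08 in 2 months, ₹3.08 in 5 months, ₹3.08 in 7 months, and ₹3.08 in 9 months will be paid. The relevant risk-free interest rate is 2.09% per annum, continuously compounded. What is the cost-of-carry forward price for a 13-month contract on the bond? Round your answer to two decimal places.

PV(coupons) I = 3.08·e^(−0.0209·2/12) + 3.08·e^(−0.0209·5/12) + 3.08·e^(−0.0209·7/12) + 3.08·e^(−0.0209·9/12)
I = 3.0693 + 3.0533 + 3.0427 + 3.0321 = 12.1974
F = (S − I)·e^(rT) = (118.46 − 12.1974) · e^(0.0209·13/12)
= 106.2626 · e^0.022642 = 106.2626 × 1.022900 = ₹108.70

₹108.70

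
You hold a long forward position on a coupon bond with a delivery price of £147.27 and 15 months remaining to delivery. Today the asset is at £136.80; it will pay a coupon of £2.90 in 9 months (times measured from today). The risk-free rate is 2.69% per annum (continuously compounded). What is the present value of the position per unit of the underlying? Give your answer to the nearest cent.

PV(remaining coupons) I = 2.90·e^(−0.0269·9/12) = 2.8421
Current forward F = (S − I)·e^(rT) = (136.80 − 2.8421)·e^(0.0269·15/12) = 133.9579 × 1.034197 = 138.5389
Value (long) = (F − K)·e^(−rT) = (138.5389 − 147.27) × 0.966934 = -8.4424
Value = -£8.44

-£8.44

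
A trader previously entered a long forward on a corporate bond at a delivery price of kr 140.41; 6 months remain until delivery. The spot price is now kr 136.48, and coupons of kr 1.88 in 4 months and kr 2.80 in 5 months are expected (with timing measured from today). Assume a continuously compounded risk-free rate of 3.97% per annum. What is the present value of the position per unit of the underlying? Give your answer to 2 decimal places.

-kr 5.78

PV(remaining coupons) I = 1.88·e^(−0.0397·4/12) + 2.80·e^(−0.0397·5/12) = 4.6093
Current forward F = (S − I)·e^(rT) = (136.48 − 4.6093)·e^(0.0397·6/12) = 131.8707 × 1.020048 = 134.5144
Value (long) = (F − K)·e^(−rT) = (134.5144 − 140.41) × 0.980346 = -5.7797
Value = -kr 5.78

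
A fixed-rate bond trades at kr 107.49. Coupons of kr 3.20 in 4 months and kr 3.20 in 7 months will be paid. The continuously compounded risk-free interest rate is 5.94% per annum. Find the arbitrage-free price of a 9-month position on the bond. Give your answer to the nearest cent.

PV(coupons) I = 3.20·e^(−0.0594·4/12) + 3.20·e^(−0.0594·7/12)
I = 3.1373 + 3.0910 = 6.2283
F = (S − I)·e^(rT) = (107.49 − 6.2283) · e^(0.0594·9/12)
= 101.2617 · e^0.044550 = 101.2617 × 1.045557 = kr 105.87

kr 105.87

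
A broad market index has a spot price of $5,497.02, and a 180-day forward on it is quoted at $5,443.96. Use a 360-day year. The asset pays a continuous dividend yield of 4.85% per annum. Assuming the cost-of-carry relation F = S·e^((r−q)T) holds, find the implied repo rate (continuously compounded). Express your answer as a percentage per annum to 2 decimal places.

2.91%

From F = S·e^((r−q)T): (r − q) = ln(F/S)/T
ln(5443.96/5497.02) = ln(0.990347) = -0.009700
(r − q) = -0.009700 / (180/360) = -0.019400
r = ln(F/S)/T + q = -0.019400 + 0.0485 = 0.029100
r = 2.91%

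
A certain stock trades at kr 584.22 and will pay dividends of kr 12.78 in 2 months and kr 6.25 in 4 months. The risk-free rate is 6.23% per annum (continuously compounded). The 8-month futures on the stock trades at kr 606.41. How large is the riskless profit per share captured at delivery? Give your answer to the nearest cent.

kr 16.98 per share

PV(dividends) I = 12.78·e^(−0.0623·2/12) + 6.25·e^(−0.0623·4/12) = 18.7695
Fair futures F* = (S − I)·e^(rT) = (584.22 − 18.7695)·e^0.041533 = 565.4505 × 1.042408 = 589.4301
Market kr 606.41 > fair 589.4301: forward overpriced → cash-and-carry (borrow at r, buy the stock and collect the dividends, short the forward).
Profit at T = |F_mkt − F*| = |606.41 − 589.4301| = kr 16.98 per share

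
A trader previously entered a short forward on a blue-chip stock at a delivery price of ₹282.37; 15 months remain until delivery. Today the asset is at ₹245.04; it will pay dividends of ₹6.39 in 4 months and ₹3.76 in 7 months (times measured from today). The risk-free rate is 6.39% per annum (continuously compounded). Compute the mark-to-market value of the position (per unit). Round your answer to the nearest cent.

₹25.53

PV(remaining dividends) I = 6.39·e^(−0.0639·4/12) + 3.76·e^(−0.0639·7/12) = 9.8778
Current forward F = (S − I)·e^(rT) = (245.04 − 9.8778)·e^(0.0639·15/12) = 235.1622 × 1.083152 = 254.7164
Value (long) = (F − K)·e^(−rT) = (254.7164 − 282.37) × 0.923232 = -25.5307
Short position value = −(long value) = ₹25.53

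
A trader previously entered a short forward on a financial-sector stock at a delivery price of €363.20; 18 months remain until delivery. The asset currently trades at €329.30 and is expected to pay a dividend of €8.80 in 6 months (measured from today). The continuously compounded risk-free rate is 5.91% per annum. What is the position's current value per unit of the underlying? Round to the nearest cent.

PV(remaining dividends) I = 8.80·e^(−0.0591·6/12) = 8.5438
Current forward F = (S − I)·e^(rT) = (329.30 − 8.5438)·e^(0.0591·18/12) = 320.7562 × 1.092698 = 350.4897
Value (long) = (F − K)·e^(−rT) = (350.4897 − 363.20) × 0.915166 = -11.6320
Short position value = −(long value) = €11.63

€11.63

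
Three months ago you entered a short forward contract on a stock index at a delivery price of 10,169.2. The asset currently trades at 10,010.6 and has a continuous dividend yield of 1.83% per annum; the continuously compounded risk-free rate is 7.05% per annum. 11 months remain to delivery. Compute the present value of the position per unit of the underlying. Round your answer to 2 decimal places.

Current fair forward for the remaining 11 months: F = S·e^((r − q)·T), (r − q) = 0.0705 − 0.0183 = 0.0522
F = 10010.6 · e^(0.0522 × 11/12) = 10010.6 × 1.04901329 = 10501.2524
Value of long forward = (F − K)·e^(−rT) = (10501.2524 − 10169.2) · e^(−0.0705·11/12)
= 332.0524 × 0.93741893 = 311.27
Short position value = −(long value) = -311.27

-311.27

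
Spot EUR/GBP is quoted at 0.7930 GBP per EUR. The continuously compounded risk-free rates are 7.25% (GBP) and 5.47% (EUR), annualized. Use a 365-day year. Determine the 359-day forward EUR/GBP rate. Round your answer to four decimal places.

0.8070

F = S·e^((r_GBP − r_EUR)T) = 0.7930 · e^((0.0725 − 0.0547) × 359/365)
= 0.7930 · e^0.017507 = 0.7930 × 1.017661
F = 0.8070 GBP per EUR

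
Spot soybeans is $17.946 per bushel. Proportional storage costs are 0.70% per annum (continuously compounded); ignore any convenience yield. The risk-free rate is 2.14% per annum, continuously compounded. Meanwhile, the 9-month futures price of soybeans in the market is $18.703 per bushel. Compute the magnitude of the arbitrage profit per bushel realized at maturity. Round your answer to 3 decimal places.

$0.371 per bushel

Fair futures: F* = S·e^(carry·T), with carry = (r + u) = 0.0214 + 0.0070 = 0.0284
F* = 17.946 · e^(0.0284 × 9/12) = 17.946 · e^0.021300 = 17.946 × 1.021528 = $18.3323
Market $18.703 > fair $18.3323: forward overpriced → cash-and-carry (buy spot, short the forward).
At maturity, profit = |F_mkt − F*| = |18.703 − 18.3323| = $0.371 per bushel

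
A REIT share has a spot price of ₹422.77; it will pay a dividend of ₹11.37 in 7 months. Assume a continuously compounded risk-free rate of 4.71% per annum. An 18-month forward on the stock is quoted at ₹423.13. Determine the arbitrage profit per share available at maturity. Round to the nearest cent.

₹18.72 per share

PV(dividends) I = 11.37·e^(−0.0471·7/12) = 11.0619
Fair forward F* = (S − I)·e^(rT) = (422.77 − 11.0619)·e^0.070650 = 411.7081 × 1.073206 = 441.8476
Market ₹423.13 < fair 441.8476: forward underpriced → reverse cash-and-carry (short the stock, invest proceeds at r, pay the dividends, go long the forward).
Profit at T = |F_mkt − F*| = |423.13 − 441.8476| = ₹18.72 per share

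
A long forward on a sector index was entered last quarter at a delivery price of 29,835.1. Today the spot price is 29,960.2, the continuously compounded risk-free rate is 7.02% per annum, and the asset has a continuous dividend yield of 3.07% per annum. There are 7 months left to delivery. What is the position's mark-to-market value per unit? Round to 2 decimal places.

790.41

Current fair forward for the remaining 7 months: F = S·e^((r − q)·T), (r − q) = 0.0702 − 0.0307 = 0.0395
F = 29960.2 · e^(0.0395 × 7/12) = 29960.2 × 1.02330918 = 30658.5477
Value of long forward = (F − K)·e^(−rT) = (30658.5477 − 29835.1) · e^(−0.0702·7/12)
= 823.4477 × 0.95987712 = 790.41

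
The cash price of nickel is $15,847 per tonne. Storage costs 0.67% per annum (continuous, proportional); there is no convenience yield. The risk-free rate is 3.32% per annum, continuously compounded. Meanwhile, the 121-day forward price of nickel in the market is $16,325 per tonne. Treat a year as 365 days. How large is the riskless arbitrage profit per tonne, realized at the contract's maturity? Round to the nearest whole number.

$267 per tonne

Fair forward: F* = S·e^(carry·T), with carry = (r + u) = 0.0332 + 0.0067 = 0.0399
F* = 15847 · e^(0.0399 × 121/365) = 15847 · e^0.013227 = 15847 × 1.013315 = $16058.0028
Market $16325 > fair $16058.0028: forward overpriced → cash-and-carry (buy spot, short the forward).
At maturity, profit = |F_mkt − F*| = |16325 − 16058.0028| = $267 per tonne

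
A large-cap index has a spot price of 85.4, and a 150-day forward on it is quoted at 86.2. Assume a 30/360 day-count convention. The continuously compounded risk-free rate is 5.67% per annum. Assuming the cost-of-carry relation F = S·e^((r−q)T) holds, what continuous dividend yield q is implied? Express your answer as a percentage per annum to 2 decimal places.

3.43%

From F = S·e^((r−q)T): (r − q) = ln(F/S)/T
ln(86.2/85.4) = ln(1.009368) = 0.009324
(r − q) = 0.009324 / (150/360) = 0.022378
q = r − ln(F/S)/T = 0.0567 − 0.022378 = 0.034322
q = 3.43%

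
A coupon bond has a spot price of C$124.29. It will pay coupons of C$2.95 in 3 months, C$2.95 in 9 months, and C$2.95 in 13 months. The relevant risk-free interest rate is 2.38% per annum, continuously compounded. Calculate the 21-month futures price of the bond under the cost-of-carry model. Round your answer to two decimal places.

PV(coupons) I = 2.95·e^(−0.0238·3/12) + 2.95·e^(−0.0238·9/12) + 2.95·e^(−0.0238·13/12)
I = 2.9325 + 2.8978 + 2.8749 = 8.7052
F = (S − I)·e^(rT) = (124.29 − 8.7052) · e^(0.0238·21/12)
= 115.5848 · e^0.041650 = 115.5848 × 1.042530 = C$120.50

C$120.50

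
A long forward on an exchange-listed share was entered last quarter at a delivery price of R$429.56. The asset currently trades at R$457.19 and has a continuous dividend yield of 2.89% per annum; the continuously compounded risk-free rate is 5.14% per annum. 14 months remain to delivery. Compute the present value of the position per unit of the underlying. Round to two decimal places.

R$37.47

Current fair forward for the remaining 14 months: F = S·e^((r − q)·T), (r − q) = 0.0514 − 0.0289 = 0.0225
F = 457.19 · e^(0.0225 × 14/12) = 457.19 × 1.026598 = 469.3503
Value of long forward = (F − K)·e^(−rT) = (469.3503 − 429.56) · e^(−0.0514·14/12)
= 39.7903 × 0.941796 = 37.47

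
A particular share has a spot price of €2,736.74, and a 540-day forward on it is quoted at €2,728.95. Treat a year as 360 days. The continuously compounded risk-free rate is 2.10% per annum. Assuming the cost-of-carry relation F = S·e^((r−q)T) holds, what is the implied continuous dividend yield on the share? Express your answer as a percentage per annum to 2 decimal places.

2.29%

From F = S·e^((r−q)T): (r − q) = ln(F/S)/T
ln(2728.95/2736.74) = ln(0.997154) = -0.002850
(r − q) = -0.002850 / (540/360) = -0.001900
q = r − ln(F/S)/T = 0.0210 + 0.001900 = 0.022900
q = 2.29%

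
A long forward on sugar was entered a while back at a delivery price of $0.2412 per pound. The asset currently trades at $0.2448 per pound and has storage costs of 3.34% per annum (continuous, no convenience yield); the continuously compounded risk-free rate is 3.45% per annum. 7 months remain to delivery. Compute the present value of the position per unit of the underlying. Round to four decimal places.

$0.0132 per pound

Current fair forward for the remaining 7 months: F = S·e^((r + u)·T), (r + u) = 0.0345 + 0.0334 = 0.0679
F = 0.2448 · e^(0.0679 × 7/12) = 0.2448 × 1.040403 = 0.2547
Value of long forward = (F − K)·e^(−rT) = (0.2547 − 0.2412) · e^(−0.0345·7/12)
= 0.0135 × 0.980076 = 0.0132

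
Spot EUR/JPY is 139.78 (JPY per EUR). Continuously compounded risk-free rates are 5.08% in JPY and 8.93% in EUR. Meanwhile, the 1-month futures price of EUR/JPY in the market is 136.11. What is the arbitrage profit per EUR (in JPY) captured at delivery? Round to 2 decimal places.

Fair futures: F* = S·e^(carry·T), with carry = (r_JPY − r_EUR) = 0.0508 − 0.0893 = -0.0385
F* = 139.78 · e^(-0.0385 × 1/12) = 139.78 · e^-0.003208 = 139.78 × 0.996797 = 139.3323
Market 136.11 < fair 139.3323: forward underpriced → reverse cash-and-carry (short spot, go long the forward).
At maturity, profit = |F_mkt − F*| = |136.11 − 139.3323| = 3.22 per EUR (in JPY)

3.22 per EUR (in JPY)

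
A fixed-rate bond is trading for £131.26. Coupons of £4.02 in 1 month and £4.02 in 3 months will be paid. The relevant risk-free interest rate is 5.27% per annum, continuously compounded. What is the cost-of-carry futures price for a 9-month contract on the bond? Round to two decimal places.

PV(coupons) I = 4.02·e^(−0.0527·1/12) + 4.02·e^(−0.0527·3/12)
I = 4.0024 + 3.9674 = 7.9698
F = (S − I)·e^(rT) = (131.26 − 7.9698) · e^(0.0527·9/12)
= 123.2902 · e^0.039525 = 123.2902 × 1.040317 = £128.26

£128.26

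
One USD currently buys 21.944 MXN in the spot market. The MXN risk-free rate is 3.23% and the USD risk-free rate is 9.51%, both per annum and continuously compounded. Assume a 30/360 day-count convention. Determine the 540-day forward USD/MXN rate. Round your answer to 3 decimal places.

19.971

F = S·e^((r_MXN − r_USD)T) = 21.944 · e^((0.0323 − 0.0951) × 540/360)
= 21.944 · e^-0.094200 = 21.944 × 0.910101
F = 19.971 MXN per USD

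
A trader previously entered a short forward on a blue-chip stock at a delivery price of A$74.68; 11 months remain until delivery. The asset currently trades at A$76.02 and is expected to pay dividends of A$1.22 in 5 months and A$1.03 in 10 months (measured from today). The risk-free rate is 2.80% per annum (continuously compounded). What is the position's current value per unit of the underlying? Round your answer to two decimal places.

-A$1.02

PV(remaining dividends) I = 1.22·e^(−0.0280·5/12) + 1.03·e^(−0.0280·10/12) = 2.2121
Current forward F = (S − I)·e^(rT) = (76.02 − 2.2121)·e^(0.0280·11/12) = 73.8079 × 1.025999 = 75.7268
Value (long) = (F − K)·e^(−rT) = (75.7268 − 74.68) × 0.974660 = 1.0203
Short position value = −(long value) = -A$1.02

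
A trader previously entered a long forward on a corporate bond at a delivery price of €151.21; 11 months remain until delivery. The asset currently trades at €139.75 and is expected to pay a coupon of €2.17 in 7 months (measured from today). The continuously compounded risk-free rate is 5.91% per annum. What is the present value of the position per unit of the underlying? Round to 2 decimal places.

PV(remaining coupons) I = 2.17·e^(−0.0591·7/12) = 2.0965
Current forward F = (S − I)·e^(rT) = (139.75 − 2.0965)·e^(0.0591·11/12) = 137.6535 × 1.055669 = 145.3165
Value (long) = (F − K)·e^(−rT) = (145.3165 − 151.21) × 0.947266 = -5.5827
Value = -€5.58

-€5.58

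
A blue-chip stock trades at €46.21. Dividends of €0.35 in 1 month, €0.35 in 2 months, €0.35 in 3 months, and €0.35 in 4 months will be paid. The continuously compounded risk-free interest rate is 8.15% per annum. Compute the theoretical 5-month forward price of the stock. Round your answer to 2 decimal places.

€46.38

PV(dividends) I = 0.35·e^(−0.0815·1/12) + 0.35·e^(−0.0815·2/12) + 0.35·e^(−0.0815·3/12) + 0.35·e^(−0.0815·4/12)
I = 0.3476 + 0.3453 + 0.3429 + 0.3406 = 1.3764
F = (S − I)·e^(rT) = (46.21 − 1.3764) · e^(0.0815·5/12)
= 44.8336 · e^0.033958 = 44.8336 × 1.034541 = €46.38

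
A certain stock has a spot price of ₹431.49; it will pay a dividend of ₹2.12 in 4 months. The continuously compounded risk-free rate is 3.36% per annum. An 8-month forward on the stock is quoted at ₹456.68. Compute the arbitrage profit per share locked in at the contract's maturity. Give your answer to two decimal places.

PV(dividends) I = 2.12·e^(−0.0336·4/12) = 2.0964
Fair forward F* = (S − I)·e^(rT) = (431.49 − 2.0964)·e^0.022400 = 429.3936 × 1.022653 = 439.1207
Market ₹456.68 > fair 439.1207: forward overpriced → cash-and-carry (borrow at r, buy the stock and collect the dividends, short the forward).
Profit at T = |F_mkt − F*| = |456.68 − 439.1207| = ₹17.56 per share

₹17.56 per share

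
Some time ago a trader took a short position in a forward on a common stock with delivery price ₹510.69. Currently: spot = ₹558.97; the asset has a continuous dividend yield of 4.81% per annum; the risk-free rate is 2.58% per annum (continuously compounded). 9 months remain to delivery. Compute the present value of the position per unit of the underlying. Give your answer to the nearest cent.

-₹38.26

Current fair forward for the remaining 9 months: F = S·e^((r − q)·T), (r − q) = 0.0258 − 0.0481 = -0.0223
F = 558.97 · e^(-0.0223 × 9/12) = 558.97 × 0.983414 = 549.6989
Value of long forward = (F − K)·e^(−rT) = (549.6989 − 510.69) · e^(−0.0258·9/12)
= 39.0089 × 0.980836 = 38.26
Short position value = −(long value) = -₹38.26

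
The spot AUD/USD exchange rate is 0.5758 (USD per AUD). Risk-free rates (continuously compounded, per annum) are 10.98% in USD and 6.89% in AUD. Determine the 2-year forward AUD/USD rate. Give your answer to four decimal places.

0.6249

F = S·e^((r_USD − r_AUD)T) = 0.5758 · e^((0.1098 − 0.0689) × 2)
= 0.5758 · e^0.081800 = 0.5758 × 1.085239
F = 0.6249 USD per AUD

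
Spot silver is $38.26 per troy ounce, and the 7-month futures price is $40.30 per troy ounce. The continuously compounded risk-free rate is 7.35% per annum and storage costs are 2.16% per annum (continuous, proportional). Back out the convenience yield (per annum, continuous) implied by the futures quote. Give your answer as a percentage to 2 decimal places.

F = S·e^((r+u−y)T) ⇒ (r+u−y) = ln(F/S)/T
ln(40.30/38.26) = 0.051947; /T ⇒ 0.089052
y = r + u − ln(F/S)/T = 0.0735 + 0.0216 − 0.089052 = 0.006048
y = 0.60%

0.60%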